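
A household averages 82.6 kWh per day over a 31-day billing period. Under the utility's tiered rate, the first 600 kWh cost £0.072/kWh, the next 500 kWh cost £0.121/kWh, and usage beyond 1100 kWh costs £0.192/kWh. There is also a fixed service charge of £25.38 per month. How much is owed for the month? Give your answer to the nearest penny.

Usage = 82.6 kWh/day × 31 days = 2560.6 kWh
First 600 kWh × £0.072 = £43.20
Next 500 kWh × £0.121 = £60.50
Remaining 1460.6 kWh × £0.192 = £280.44
Energy charge = £384.14; + service £25.38 = £409.52

£409.52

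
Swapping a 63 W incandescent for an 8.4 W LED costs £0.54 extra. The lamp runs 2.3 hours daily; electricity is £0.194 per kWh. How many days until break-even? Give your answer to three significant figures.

Power saved = 63 − 8.4 = 54.6 W
Daily energy saved = 54.6 W × 2.3 h = 125.6 Wh = 0.12558 kWh
Daily savings = 0.12558 × £0.194 = £0.0244
Payback = £0.54 / £0.0244 per day = 22.17 days

22.2 days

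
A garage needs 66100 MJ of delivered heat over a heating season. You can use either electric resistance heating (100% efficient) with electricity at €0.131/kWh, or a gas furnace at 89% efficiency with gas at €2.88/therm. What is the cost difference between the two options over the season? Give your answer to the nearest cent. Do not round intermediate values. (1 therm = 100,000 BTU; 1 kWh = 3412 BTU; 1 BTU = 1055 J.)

Heat load = 66100 MJ = 66,100,000,000 J / 1055 = 62,654,028 BTU
Gas: input = 62,654,028 / 0.89 = 70,397,785 BTU = 704 therm → 704 × €2.88 = €2,027.46
Electric: 62,654,028 BTU / 3412 = 18,360 kWh → × €0.131 = €2,405.53
Difference = |€2,027.46 − €2,405.53| = €378.08

€378.08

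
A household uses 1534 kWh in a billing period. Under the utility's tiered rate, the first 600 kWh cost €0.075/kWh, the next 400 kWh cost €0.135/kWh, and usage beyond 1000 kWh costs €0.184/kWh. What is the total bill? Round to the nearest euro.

€197

First 600 kWh × €0.075 = €45.00
Next 400 kWh × €0.135 = €54.00
Remaining 534 kWh × €0.184 = €98.26
Total = €197.26 ≈ €197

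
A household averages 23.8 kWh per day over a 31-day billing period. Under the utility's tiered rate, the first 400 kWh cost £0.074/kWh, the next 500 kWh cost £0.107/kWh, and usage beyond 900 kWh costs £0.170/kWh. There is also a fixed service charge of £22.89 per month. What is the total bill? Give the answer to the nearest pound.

Usage = 23.8 kWh/day × 31 days = 737.8 kWh
First 400 kWh × £0.074 = £29.60
Next 337.8 kWh × £0.107 = £36.14
Remaining tier: 0 kWh (not reached)
Energy charge = £65.74; + service £22.89 = £88.63 ≈ £89

£89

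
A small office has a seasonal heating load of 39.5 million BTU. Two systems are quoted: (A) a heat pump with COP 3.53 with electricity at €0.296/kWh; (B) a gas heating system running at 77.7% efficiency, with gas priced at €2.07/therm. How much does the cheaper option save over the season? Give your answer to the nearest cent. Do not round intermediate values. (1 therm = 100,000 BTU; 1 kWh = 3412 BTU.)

€81.57

Heat load = 39.5 × 10⁶ BTU = 39,500,000 BTU
Gas: input = 39,500,000 / 0.777 = 50,836,551 BTU = 508.4 therm → 508.4 × €2.07 = €1,052.32
Heat pump: 39,500,000 BTU / 3412 = 11,580 kWh heat; / 3.53 = 3,280 kWh in → × €0.296 = €970.74
Difference = |€1,052.32 − €970.74| = €81.57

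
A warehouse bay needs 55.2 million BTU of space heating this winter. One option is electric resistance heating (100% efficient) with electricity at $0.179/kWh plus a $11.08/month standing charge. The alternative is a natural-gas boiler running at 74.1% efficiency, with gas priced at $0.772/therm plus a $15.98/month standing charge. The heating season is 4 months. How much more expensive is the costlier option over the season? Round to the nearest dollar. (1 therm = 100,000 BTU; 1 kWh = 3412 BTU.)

Heat load = 55.2 × 10⁶ BTU = 55,200,000 BTU
Gas: input = 55,200,000 / 0.741 = 74,493,927 BTU = 744.9 therm → 744.9 × $0.772 = $575.09; + 4 × $15.98 standing = $639.01
Electric: 55,200,000 BTU / 3412 = 16,180 kWh → × $0.179 = $2,895.90; + 4 × $11.08 standing = $2,940.22
Difference = |$639.01 − $2,940.22| = $2,301.20 ≈ $2301

$2301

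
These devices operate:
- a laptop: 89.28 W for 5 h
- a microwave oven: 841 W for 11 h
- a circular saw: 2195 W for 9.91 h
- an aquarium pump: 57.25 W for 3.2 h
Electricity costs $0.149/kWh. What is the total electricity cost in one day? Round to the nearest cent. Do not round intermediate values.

laptop: 89.28 W × 5 h = 446 Wh = 0.4464 kWh
microwave oven: 841 W × 11 h = 9,251 Wh = 9.251 kWh
circular saw: 2195 W × 9.91 h = 21,752 Wh = 21.75 kWh
aquarium pump: 57.25 W × 3.2 h = 183 Wh = 0.1832 kWh
Total energy = 0.4464 + 9.251 + 21.75 + 0.1832 = 31.63 kWh
Cost = 31.63 kWh × $0.149 = $4.71

$4.71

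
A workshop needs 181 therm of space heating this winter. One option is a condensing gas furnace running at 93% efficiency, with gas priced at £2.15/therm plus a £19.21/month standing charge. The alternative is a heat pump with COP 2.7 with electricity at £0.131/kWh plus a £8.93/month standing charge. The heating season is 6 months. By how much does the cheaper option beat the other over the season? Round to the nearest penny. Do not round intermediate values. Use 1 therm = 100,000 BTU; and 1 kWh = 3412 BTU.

£222.74

Heat load = 181 therm × 100,000 = 18,100,000 BTU
Gas: input = 18,100,000 / 0.93 = 19,462,366 BTU = 194.6 therm → 194.6 × £2.15 = £418.44; + 6 × £19.21 standing = £533.70
Heat pump: 18,100,000 BTU / 3412 = 5,305 kWh heat; / 2.7 = 1,965 kWh in → × £0.131 = £257.38; + 6 × £8.93 standing = £310.96
Difference = |£533.70 − £310.96| = £222.74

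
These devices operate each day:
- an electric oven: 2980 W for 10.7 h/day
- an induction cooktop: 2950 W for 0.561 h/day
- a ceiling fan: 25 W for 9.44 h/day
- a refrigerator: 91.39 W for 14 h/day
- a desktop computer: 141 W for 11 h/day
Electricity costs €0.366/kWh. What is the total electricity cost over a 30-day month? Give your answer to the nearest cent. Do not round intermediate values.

€401.95

electric oven: 2980 W × 10.7 h × 30 d = 956,580 Wh = 956.6 kWh
induction cooktop: 2950 W × 0.561 h × 30 d = 49,649 Wh = 49.65 kWh
ceiling fan: 25 W × 9.44 h × 30 d = 7,080 Wh = 7.08 kWh
refrigerator: 91.39 W × 14 h × 30 d = 38,384 Wh = 38.38 kWh
desktop computer: 141 W × 11 h × 30 d = 46,530 Wh = 46.53 kWh
Total energy = 956.6 + 49.65 + 7.08 + 38.38 + 46.53 = 1,098 kWh
Cost = 1,098 kWh × €0.366 = €401.95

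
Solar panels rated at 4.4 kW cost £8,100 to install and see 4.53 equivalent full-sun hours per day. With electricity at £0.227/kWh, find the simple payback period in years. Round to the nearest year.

Daily generation = 4.4 kW × 4.53 h = 19.93 kWh
Annual generation = 19.93 × 365 = 7275.2 kWh
Annual savings = 7275.2 × £0.227 = £1,651.47
Payback = £8,100 / £1,651.47 = 4.9 years

5 years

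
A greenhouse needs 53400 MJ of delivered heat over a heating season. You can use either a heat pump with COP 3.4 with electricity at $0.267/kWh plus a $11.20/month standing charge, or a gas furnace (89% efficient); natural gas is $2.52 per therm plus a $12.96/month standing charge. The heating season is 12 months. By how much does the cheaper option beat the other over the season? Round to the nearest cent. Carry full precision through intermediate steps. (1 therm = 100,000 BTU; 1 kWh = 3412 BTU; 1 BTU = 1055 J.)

$289.33

Heat load = 53400 MJ = 53,400,000,000 J / 1055 = 50,616,114 BTU
Gas: input = 50,616,114 / 0.89 = 56,872,038 BTU = 568.7 therm → 568.7 × $2.52 = $1,433.18; + 12 × $12.96 standing = $1,588.70
Heat pump: 50,616,114 BTU / 3412 = 14,830 kWh heat; / 3.4 = 4,363 kWh in → × $0.267 = $1,164.96; + 12 × $11.20 standing = $1,299.36
Difference = |$1,588.70 − $1,299.36| = $289.33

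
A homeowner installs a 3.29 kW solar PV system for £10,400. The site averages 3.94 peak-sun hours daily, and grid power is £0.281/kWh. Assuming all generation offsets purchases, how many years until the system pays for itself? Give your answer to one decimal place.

7.8 years

Daily generation = 3.29 kW × 3.94 h = 12.96 kWh
Annual generation = 12.96 × 365 = 4731.3 kWh
Annual savings = 4731.3 × £0.281 = £1,329.51
Payback = £10,400 / £1,329.51 = 7.82 years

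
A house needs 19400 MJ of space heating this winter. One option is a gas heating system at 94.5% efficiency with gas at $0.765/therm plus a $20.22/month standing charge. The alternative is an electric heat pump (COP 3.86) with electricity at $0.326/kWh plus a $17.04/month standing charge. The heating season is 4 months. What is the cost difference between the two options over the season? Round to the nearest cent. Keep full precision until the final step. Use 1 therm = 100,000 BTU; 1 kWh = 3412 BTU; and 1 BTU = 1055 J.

$293.59

Heat load = 19400 MJ = 19,400,000,000 J / 1055 = 18,388,626 BTU
Gas: input = 18,388,626 / 0.945 = 19,458,863 BTU = 194.6 therm → 194.6 × $0.765 = $148.86; + 4 × $20.22 standing = $229.74
Heat pump: 18,388,626 BTU / 3412 = 5,389 kWh heat; / 3.86 = 1,396 kWh in → × $0.326 = $455.17; + 4 × $17.04 standing = $523.33
Difference = |$229.74 − $523.33| = $293.59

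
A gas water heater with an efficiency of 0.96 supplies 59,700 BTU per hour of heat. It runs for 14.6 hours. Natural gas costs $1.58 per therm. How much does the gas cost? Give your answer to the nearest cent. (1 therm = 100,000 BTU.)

Heat delivered = 59,700 BTU/h × 14.6 h = 871,620 BTU
Gas input = 871,620 / 0.96 = 907,938 BTU
= 907,938 / 100,000 = 9.079 therm
Cost = 9.079 × $1.58/therm = $14.35

$14.35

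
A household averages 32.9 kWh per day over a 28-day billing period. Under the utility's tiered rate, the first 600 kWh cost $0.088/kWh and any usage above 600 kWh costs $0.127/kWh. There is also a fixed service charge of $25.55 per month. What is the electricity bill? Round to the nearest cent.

$119.14

Usage = 32.9 kWh/day × 28 days = 921.2 kWh
First 600 kWh × $0.088 = $52.80
Remaining 321.2 kWh × $0.127 = $40.79
Energy charge = $93.59; + service $25.55 = $119.14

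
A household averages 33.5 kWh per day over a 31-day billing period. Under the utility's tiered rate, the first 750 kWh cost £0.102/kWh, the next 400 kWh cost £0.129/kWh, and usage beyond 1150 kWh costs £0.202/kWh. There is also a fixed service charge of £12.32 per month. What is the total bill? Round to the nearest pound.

Usage = 33.5 kWh/day × 31 days = 1038.5 kWh
First 750 kWh × £0.102 = £76.50
Next 288.5 kWh × £0.129 = £37.22
Remaining tier: 0 kWh (not reached)
Energy charge = £113.72; + service £12.32 = £126.04 ≈ £126

£126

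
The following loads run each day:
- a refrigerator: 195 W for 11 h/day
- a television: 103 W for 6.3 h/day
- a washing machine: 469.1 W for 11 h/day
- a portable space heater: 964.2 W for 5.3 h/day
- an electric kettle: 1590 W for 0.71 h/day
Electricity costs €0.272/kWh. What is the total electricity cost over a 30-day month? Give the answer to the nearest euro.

€116

refrigerator: 195 W × 11 h × 30 d = 64,350 Wh = 64.35 kWh
television: 103 W × 6.3 h × 30 d = 19,467 Wh = 19.47 kWh
washing machine: 469.1 W × 11 h × 30 d = 154,803 Wh = 154.8 kWh
portable space heater: 964.2 W × 5.3 h × 30 d = 153,308 Wh = 153.3 kWh
electric kettle: 1590 W × 0.71 h × 30 d = 33,867 Wh = 33.87 kWh
Total energy = 64.35 + 19.47 + 154.8 + 153.3 + 33.87 = 425.8 kWh
Cost = 425.8 kWh × €0.272 = €115.82 ≈ €116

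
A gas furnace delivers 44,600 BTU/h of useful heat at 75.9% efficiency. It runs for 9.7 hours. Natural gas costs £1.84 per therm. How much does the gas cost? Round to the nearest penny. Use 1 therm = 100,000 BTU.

Heat delivered = 44,600 BTU/h × 9.7 h = 432,620 BTU
Gas input = 432,620 / 0.759 = 569,987 BTU
= 569,987 / 100,000 = 5.7 therm
Cost = 5.7 × £1.84/therm = £10.49

£10.49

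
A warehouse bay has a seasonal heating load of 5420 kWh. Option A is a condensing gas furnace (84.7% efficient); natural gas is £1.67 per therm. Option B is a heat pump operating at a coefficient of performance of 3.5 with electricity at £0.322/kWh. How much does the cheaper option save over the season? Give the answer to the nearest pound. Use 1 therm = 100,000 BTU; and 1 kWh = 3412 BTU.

£134

Heat load = 5420 kWh × 3412 = 18,493,040 BTU
Gas: input = 18,493,040 / 0.847 = 21,833,577 BTU = 218.3 therm → 218.3 × £1.67 = £364.62
Heat pump: 18,493,040 BTU / 3412 = 5,420 kWh heat; / 3.5 = 1,549 kWh in → × £0.322 = £498.64
Difference = |£364.62 − £498.64| = £134.02 ≈ £134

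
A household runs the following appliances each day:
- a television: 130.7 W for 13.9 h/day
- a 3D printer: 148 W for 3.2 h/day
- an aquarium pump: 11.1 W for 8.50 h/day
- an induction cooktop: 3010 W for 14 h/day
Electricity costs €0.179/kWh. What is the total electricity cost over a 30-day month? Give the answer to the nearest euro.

television: 130.7 W × 13.9 h × 30 d = 54,502 Wh = 54.5 kWh
3D printer: 148 W × 3.2 h × 30 d = 14,208 Wh = 14.21 kWh
aquarium pump: 11.1 W × 8.50 h × 30 d = 2,830 Wh = 2.83 kWh
induction cooktop: 3010 W × 14 h × 30 d = 1,264,200 Wh = 1,264 kWh
Total energy = 54.5 + 14.21 + 2.83 + 1,264 = 1,336 kWh
Cost = 1,336 kWh × €0.179 = €239.10 ≈ €239

€239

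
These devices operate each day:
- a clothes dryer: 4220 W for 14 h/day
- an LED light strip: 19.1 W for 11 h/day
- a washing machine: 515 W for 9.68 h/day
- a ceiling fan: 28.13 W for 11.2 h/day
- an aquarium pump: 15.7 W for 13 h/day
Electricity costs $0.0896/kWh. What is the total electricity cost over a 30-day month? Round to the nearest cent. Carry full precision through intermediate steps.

$174.17

clothes dryer: 4220 W × 14 h × 30 d = 1,772,400 Wh = 1,772 kWh
LED light strip: 19.1 W × 11 h × 30 d = 6,303 Wh = 6.303 kWh
washing machine: 515 W × 9.68 h × 30 d = 149,556 Wh = 149.6 kWh
ceiling fan: 28.13 W × 11.2 h × 30 d = 9,452 Wh = 9.452 kWh
aquarium pump: 15.7 W × 13 h × 30 d = 6,123 Wh = 6.123 kWh
Total energy = 1,772 + 6.303 + 149.6 + 9.452 + 6.123 = 1,944 kWh
Cost = 1,944 kWh × $0.0896 = $174.17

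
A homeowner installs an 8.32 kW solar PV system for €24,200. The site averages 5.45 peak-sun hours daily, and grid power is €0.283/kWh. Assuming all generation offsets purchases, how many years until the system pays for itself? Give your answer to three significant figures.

5.17 years

Daily generation = 8.32 kW × 5.45 h = 45.34 kWh
Annual generation = 45.34 × 365 = 16551 kWh
Annual savings = 16551 × €0.283 = €4,683.81
Payback = €24,200 / €4,683.81 = 5.17 years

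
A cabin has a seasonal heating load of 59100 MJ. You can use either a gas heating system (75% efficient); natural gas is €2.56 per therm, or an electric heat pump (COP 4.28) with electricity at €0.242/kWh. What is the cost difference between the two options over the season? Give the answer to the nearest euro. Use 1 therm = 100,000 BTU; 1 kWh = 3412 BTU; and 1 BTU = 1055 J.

€984

Heat load = 59100 MJ = 59,100,000,000 J / 1055 = 56,018,957 BTU
Gas: input = 56,018,957 / 0.75 = 74,691,943 BTU = 746.9 therm → 746.9 × €2.56 = €1,912.11
Heat pump: 56,018,957 BTU / 3412 = 16,420 kWh heat; / 4.28 = 3,836 kWh in → × €0.242 = €928.32
Difference = |€1,912.11 − €928.32| = €983.79 ≈ €984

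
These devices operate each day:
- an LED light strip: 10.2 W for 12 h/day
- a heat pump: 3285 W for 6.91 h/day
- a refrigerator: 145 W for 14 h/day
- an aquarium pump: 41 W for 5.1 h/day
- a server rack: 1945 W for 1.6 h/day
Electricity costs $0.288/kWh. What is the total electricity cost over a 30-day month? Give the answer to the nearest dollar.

LED light strip: 10.2 W × 12 h × 30 d = 3,672 Wh = 3.672 kWh
heat pump: 3285 W × 6.91 h × 30 d = 680,981 Wh = 681 kWh
refrigerator: 145 W × 14 h × 30 d = 60,900 Wh = 60.9 kWh
aquarium pump: 41 W × 5.1 h × 30 d = 6,273 Wh = 6.273 kWh
server rack: 1945 W × 1.6 h × 30 d = 93,360 Wh = 93.36 kWh
Total energy = 3.672 + 681 + 60.9 + 6.273 + 93.36 = 845.2 kWh
Cost = 845.2 kWh × $0.288 = $243.41 ≈ $243

$243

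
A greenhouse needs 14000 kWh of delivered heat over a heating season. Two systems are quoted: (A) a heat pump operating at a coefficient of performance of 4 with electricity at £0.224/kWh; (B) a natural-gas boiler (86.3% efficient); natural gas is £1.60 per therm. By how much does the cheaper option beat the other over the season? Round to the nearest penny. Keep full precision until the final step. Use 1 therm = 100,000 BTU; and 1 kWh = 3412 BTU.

£101.62

Heat load = 14000 kWh × 3412 = 47,768,000 BTU
Gas: input = 47,768,000 / 0.863 = 55,351,101 BTU = 553.5 therm → 553.5 × £1.60 = £885.62
Heat pump: 47,768,000 BTU / 3412 = 14,000 kWh heat; / 4 = 3,500 kWh in → × £0.224 = £784.00
Difference = |£885.62 − £784.00| = £101.62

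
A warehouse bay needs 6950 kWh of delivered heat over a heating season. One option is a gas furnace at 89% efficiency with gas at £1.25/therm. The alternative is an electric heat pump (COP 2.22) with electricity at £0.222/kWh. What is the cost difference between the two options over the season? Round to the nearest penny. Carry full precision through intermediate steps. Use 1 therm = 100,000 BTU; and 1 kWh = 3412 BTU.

£361.95

Heat load = 6950 kWh × 3412 = 23,713,400 BTU
Gas: input = 23,713,400 / 0.89 = 26,644,270 BTU = 266.4 therm → 266.4 × £1.25 = £333.05
Heat pump: 23,713,400 BTU / 3412 = 6,950 kWh heat; / 2.22 = 3,131 kWh in → × £0.222 = £695.00
Difference = |£333.05 − £695.00| = £361.95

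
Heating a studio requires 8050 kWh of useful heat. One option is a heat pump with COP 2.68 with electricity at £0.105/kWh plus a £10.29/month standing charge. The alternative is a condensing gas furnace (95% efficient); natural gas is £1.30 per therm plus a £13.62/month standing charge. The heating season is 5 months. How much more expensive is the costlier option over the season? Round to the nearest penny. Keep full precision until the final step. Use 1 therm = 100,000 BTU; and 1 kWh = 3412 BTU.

Heat load = 8050 kWh × 3412 = 27,466,600 BTU
Gas: input = 27,466,600 / 0.95 = 28,912,211 BTU = 289.1 therm → 289.1 × £1.30 = £375.86; + 5 × £13.62 standing = £443.96
Heat pump: 27,466,600 BTU / 3412 = 8,050 kWh heat; / 2.68 = 3,004 kWh in → × £0.105 = £315.39; + 5 × £10.29 standing = £366.84
Difference = |£443.96 − £366.84| = £77.12

£77.12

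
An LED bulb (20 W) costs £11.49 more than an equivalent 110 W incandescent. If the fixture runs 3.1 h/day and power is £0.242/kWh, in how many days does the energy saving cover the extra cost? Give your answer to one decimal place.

Power saved = 110 − 20 = 90 W
Daily energy saved = 90 W × 3.1 h = 279 Wh = 0.279 kWh
Daily savings = 0.279 × £0.242 = £0.0675
Payback = £11.49 / £0.0675 per day = 170.2 days

170.2 days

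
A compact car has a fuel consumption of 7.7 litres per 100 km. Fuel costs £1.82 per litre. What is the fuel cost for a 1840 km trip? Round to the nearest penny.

£257.86

Fuel = 7.7 L/100 km × 1840 km / 100 = 141.7 L
Cost = 141.7 L × £1.82/L = £257.86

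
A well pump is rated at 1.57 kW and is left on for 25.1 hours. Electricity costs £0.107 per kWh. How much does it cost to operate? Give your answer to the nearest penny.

£4.22

Energy = 1570 W × 25.1 h = 39,407 Wh = 39.41 kWh
Cost = 39.41 kWh × £0.107/kWh = £4.22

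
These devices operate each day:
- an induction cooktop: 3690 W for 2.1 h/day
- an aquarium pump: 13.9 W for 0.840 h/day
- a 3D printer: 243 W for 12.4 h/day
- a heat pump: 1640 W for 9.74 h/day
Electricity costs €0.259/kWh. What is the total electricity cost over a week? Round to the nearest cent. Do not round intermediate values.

€48.49

induction cooktop: 3690 W × 2.1 h × 7 d = 54,243 Wh = 54.24 kWh
aquarium pump: 13.9 W × 0.840 h × 7 d = 82 Wh = 0.08173 kWh
3D printer: 243 W × 12.4 h × 7 d = 21,092 Wh = 21.09 kWh
heat pump: 1640 W × 9.74 h × 7 d = 111,815 Wh = 111.8 kWh
Total energy = 54.24 + 0.08173 + 21.09 + 111.8 = 187.2 kWh
Cost = 187.2 kWh × €0.259 = €48.49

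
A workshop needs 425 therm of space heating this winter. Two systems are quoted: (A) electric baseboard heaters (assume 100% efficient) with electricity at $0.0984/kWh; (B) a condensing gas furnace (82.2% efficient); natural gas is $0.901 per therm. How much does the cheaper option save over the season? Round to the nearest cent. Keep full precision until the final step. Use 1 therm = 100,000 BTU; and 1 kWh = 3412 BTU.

$759.83

Heat load = 425 therm × 100,000 = 42,500,000 BTU
Gas: input = 42,500,000 / 0.822 = 51,703,163 BTU = 517 therm → 517 × $0.901 = $465.85
Electric: 42,500,000 BTU / 3412 = 12,460 kWh → × $0.0984 = $1,225.67
Difference = |$465.85 − $1,225.67| = $759.83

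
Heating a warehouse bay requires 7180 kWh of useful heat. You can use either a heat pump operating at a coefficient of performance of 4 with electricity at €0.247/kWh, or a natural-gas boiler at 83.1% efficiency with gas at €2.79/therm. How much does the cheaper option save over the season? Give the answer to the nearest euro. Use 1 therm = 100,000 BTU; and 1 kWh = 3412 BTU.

Heat load = 7180 kWh × 3412 = 24,498,160 BTU
Gas: input = 24,498,160 / 0.831 = 29,480,337 BTU = 294.8 therm → 294.8 × €2.79 = €822.50
Heat pump: 24,498,160 BTU / 3412 = 7,180 kWh heat; / 4 = 1,795 kWh in → × €0.247 = €443.37
Difference = |€822.50 − €443.37| = €379.14 ≈ €379

€379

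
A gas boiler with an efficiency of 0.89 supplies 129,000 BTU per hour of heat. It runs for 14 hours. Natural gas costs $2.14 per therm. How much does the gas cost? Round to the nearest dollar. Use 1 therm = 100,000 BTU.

$43

Heat delivered = 129,000 BTU/h × 14 h = 1,806,000 BTU
Gas input = 1,806,000 / 0.89 = 2,029,213 BTU
= 2,029,213 / 100,000 = 20.29 therm
Cost = 20.29 × $2.14/therm = $43.43 ≈ $43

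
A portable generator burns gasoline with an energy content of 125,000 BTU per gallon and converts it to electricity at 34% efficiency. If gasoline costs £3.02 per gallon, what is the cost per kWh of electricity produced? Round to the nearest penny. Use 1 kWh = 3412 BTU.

Electrical output per gallon = 125,000 BTU × 0.34 / 3412 BTU/kWh = 12.46 kWh
Cost per kWh = £3.02 / 12.46 kWh = £0.242

£0.24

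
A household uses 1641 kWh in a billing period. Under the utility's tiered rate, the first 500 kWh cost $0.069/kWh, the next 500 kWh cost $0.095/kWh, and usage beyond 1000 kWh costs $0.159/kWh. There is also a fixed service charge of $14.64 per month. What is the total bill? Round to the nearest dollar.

$199

First 500 kWh × $0.069 = $34.50
Next 500 kWh × $0.095 = $47.50
Remaining 641 kWh × $0.159 = $101.92
Energy charge = $183.92; + service $14.64 = $198.56 ≈ $199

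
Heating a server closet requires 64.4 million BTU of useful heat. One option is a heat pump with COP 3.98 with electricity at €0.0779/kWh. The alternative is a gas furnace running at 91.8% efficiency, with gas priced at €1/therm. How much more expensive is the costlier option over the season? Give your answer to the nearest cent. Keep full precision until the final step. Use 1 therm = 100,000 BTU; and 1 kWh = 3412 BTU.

Heat load = 64.4 × 10⁶ BTU = 64,400,000 BTU
Gas: input = 64,400,000 / 0.918 = 70,152,505 BTU = 701.5 therm → 701.5 × €1 = €701.53
Heat pump: 64,400,000 BTU / 3412 = 18,870 kWh heat; / 3.98 = 4,742 kWh in → × €0.0779 = €369.43
Difference = |€701.53 − €369.43| = €332.10

€332.10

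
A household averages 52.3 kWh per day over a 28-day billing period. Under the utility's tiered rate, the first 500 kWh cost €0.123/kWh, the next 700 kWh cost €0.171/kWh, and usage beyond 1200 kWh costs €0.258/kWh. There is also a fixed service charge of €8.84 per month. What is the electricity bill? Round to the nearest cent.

€258.26

Usage = 52.3 kWh/day × 28 days = 1464.4 kWh
First 500 kWh × €0.123 = €61.50
Next 700 kWh × €0.171 = €119.70
Remaining 264.4 kWh × €0.258 = €68.22
Energy charge = €249.42; + service €8.84 = €258.26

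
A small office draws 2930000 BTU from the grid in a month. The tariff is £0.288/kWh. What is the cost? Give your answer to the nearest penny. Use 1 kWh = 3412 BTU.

£247.32

2930000 BTU × (0.00029308 kWh/BTU) = 858.7 kWh
Cost = 858.7 kWh × £0.288/kWh = £247.32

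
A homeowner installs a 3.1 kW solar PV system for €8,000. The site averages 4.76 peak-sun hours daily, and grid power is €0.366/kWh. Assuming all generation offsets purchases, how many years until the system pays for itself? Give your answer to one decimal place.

Daily generation = 3.1 kW × 4.76 h = 14.76 kWh
Annual generation = 14.76 × 365 = 5385.9 kWh
Annual savings = 5385.9 × €0.366 = €1,971.25
Payback = €8,000 / €1,971.25 = 4.06 years

4.1 years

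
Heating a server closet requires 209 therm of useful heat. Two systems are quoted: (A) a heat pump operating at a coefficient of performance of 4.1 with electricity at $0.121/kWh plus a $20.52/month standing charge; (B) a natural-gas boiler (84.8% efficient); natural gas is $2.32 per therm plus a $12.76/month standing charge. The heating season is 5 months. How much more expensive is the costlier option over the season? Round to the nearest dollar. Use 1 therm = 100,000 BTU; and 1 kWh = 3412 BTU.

$352

Heat load = 209 therm × 100,000 = 20,900,000 BTU
Gas: input = 20,900,000 / 0.848 = 24,646,226 BTU = 246.5 therm → 246.5 × $2.32 = $571.79; + 5 × $12.76 standing = $635.59
Heat pump: 20,900,000 BTU / 3412 = 6,125 kWh heat; / 4.1 = 1,494 kWh in → × $0.121 = $180.78; + 5 × $20.52 standing = $283.38
Difference = |$635.59 − $283.38| = $352.22 ≈ $352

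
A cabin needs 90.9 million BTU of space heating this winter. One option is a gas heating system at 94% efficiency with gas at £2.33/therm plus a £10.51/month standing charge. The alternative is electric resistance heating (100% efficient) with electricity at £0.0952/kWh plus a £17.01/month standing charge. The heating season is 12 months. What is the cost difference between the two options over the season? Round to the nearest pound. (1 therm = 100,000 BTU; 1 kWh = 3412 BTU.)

Heat load = 90.9 × 10⁶ BTU = 90,900,000 BTU
Gas: input = 90,900,000 / 0.94 = 96,702,128 BTU = 967 therm → 967 × £2.33 = £2,253.16; + 12 × £10.51 standing = £2,379.28
Electric: 90,900,000 BTU / 3412 = 26,640 kWh → × £0.0952 = £2,536.25; + 12 × £17.01 standing = £2,740.37
Difference = |£2,379.28 − £2,740.37| = £361.09 ≈ £361

£361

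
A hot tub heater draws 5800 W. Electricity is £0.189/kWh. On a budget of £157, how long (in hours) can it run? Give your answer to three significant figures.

Energy budget = £157 / £0.189 per kWh = 830.7 kWh = 830,688 Wh
Runtime = 830,688 Wh / 5800 W = 143.2 h

143 h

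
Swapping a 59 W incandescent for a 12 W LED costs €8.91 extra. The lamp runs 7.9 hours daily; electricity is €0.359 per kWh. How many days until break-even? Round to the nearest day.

67 days

Power saved = 59 − 12 = 47 W
Daily energy saved = 47 W × 7.9 h = 371.3 Wh = 0.3713 kWh
Daily savings = 0.3713 × €0.359 = €0.1333
Payback = €8.91 / €0.1333 per day = 66.84 days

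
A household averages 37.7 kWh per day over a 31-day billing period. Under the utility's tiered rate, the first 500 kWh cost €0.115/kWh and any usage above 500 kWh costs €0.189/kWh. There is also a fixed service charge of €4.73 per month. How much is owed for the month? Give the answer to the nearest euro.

Usage = 37.7 kWh/day × 31 days = 1168.7 kWh
First 500 kWh × €0.115 = €57.50
Remaining 668.7 kWh × €0.189 = €126.38
Energy charge = €183.88; + service €4.73 = €188.61 ≈ €189

€189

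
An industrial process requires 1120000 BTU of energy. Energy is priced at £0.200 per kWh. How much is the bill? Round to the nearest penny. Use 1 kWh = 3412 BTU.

£65.65

1120000 BTU × (0.00029308 kWh/BTU) = 328.3 kWh
Cost = 328.3 kWh × £0.200/kWh = £65.65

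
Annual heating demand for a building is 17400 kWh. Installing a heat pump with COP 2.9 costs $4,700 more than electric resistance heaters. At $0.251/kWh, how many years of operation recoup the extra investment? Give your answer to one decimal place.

Resistance: 17400 kWh × $0.251 = $4,367.40/yr
Heat pump: 17400 / 2.9 = 6000 kWh in → × $0.251 = $1,506.00/yr
Annual savings = $2,861.40
Payback = $4,700 / $2,861.40 = 1.64 years

1.6 years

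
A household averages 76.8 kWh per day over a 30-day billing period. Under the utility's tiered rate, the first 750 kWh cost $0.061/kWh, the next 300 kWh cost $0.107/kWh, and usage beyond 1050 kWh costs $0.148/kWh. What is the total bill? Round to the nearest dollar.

$263

Usage = 76.8 kWh/day × 30 days = 2304 kWh
First 750 kWh × $0.061 = $45.75
Next 300 kWh × $0.107 = $32.10
Remaining 1254 kWh × $0.148 = $185.59
Total = $263.44 ≈ $263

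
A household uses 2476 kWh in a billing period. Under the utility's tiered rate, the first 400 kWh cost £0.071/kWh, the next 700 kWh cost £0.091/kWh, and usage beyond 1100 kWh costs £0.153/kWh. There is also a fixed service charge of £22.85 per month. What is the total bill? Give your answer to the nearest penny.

£325.48

First 400 kWh × £0.071 = £28.40
Next 700 kWh × £0.091 = £63.70
Remaining 1376 kWh × £0.153 = £210.53
Energy charge = £302.63; + service £22.85 = £325.48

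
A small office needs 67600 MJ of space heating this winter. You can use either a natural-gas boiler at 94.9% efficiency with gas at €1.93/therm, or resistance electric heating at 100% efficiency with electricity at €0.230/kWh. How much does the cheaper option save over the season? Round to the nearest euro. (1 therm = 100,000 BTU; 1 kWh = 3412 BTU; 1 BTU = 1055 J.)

Heat load = 67600 MJ = 67,600,000,000 J / 1055 = 64,075,829 BTU
Gas: input = 64,075,829 / 0.949 = 67,519,314 BTU = 675.2 therm → 675.2 × €1.93 = €1,303.12
Electric: 64,075,829 BTU / 3412 = 18,780 kWh → × €0.230 = €4,319.30
Difference = |€1,303.12 − €4,319.30| = €3,016.17 ≈ €3016

€3016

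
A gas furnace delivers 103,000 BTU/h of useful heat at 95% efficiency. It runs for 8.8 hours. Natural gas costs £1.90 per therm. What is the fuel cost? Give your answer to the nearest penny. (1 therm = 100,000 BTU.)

£18.13

Heat delivered = 103,000 BTU/h × 8.8 h = 906,400 BTU
Gas input = 906,400 / 0.950 = 954,105 BTU
= 954,105 / 100,000 = 9.541 therm
Cost = 9.541 × £1.90/therm = £18.13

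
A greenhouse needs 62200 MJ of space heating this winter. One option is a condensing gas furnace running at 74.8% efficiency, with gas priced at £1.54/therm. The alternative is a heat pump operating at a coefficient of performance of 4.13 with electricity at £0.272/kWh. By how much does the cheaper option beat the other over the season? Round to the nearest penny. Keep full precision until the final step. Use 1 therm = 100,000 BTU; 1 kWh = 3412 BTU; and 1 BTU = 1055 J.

£75.81

Heat load = 62200 MJ = 62,200,000,000 J / 1055 = 58,957,346 BTU
Gas: input = 58,957,346 / 0.748 = 78,819,981 BTU = 788.2 therm → 788.2 × £1.54 = £1,213.83
Heat pump: 58,957,346 BTU / 3412 = 17,280 kWh heat; / 4.13 = 4,184 kWh in → × £0.272 = £1,138.01
Difference = |£1,213.83 − £1,138.01| = £75.81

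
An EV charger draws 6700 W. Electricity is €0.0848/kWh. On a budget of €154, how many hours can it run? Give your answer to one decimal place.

Energy budget = €154 / €0.0848 per kWh = 1,816 kWh = 1,816,038 Wh
Runtime = 1,816,038 Wh / 6700 W = 271.1 h

271.1 h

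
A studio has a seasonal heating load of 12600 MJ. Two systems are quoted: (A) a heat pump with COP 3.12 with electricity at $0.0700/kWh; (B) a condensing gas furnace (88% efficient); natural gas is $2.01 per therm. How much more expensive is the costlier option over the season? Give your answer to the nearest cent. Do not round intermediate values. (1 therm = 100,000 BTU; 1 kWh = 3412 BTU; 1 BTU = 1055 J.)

Heat load = 12600 MJ = 12,600,000,000 J / 1055 = 11,943,128 BTU
Gas: input = 11,943,128 / 0.88 = 13,571,736 BTU = 135.7 therm → 135.7 × $2.01 = $272.79
Heat pump: 11,943,128 BTU / 3412 = 3,500 kWh heat; / 3.12 = 1,122 kWh in → × $0.0700 = $78.53
Difference = |$272.79 − $78.53| = $194.26

$194.26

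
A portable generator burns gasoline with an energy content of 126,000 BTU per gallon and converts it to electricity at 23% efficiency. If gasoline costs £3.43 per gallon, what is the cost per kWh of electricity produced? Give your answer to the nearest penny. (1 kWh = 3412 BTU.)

Electrical output per gallon = 126,000 BTU × 0.23 / 3412 BTU/kWh = 8.494 kWh
Cost per kWh = £3.43 / 8.494 kWh = £0.404

£0.40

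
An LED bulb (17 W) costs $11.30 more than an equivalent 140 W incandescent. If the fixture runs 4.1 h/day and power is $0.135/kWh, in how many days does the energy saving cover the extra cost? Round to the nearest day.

Power saved = 140 − 17 = 123 W
Daily energy saved = 123 W × 4.1 h = 504.3 Wh = 0.5043 kWh
Daily savings = 0.5043 × $0.135 = $0.0681
Payback = $11.30 / $0.0681 per day = 166 days

166 days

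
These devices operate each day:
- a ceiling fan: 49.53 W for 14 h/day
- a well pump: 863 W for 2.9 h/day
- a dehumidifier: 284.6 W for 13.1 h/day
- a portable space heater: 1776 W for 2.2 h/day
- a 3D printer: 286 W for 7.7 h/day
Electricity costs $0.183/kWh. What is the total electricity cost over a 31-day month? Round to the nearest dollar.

ceiling fan: 49.53 W × 14 h × 31 d = 21,496 Wh = 21.5 kWh
well pump: 863 W × 2.9 h × 31 d = 77,584 Wh = 77.58 kWh
dehumidifier: 284.6 W × 13.1 h × 31 d = 115,576 Wh = 115.6 kWh
portable space heater: 1776 W × 2.2 h × 31 d = 121,123 Wh = 121.1 kWh
3D printer: 286 W × 7.7 h × 31 d = 68,268 Wh = 68.27 kWh
Total energy = 21.5 + 77.58 + 115.6 + 121.1 + 68.27 = 404 kWh
Cost = 404 kWh × $0.183 = $73.94 ≈ $74

$74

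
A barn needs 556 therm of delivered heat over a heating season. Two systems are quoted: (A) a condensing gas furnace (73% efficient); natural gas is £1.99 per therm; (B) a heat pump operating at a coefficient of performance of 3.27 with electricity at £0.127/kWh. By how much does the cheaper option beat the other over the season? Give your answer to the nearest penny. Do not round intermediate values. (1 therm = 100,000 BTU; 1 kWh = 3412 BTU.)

£882.79

Heat load = 556 therm × 100,000 = 55,600,000 BTU
Gas: input = 55,600,000 / 0.73 = 76,164,384 BTU = 761.6 therm → 761.6 × £1.99 = £1,515.67
Heat pump: 55,600,000 BTU / 3412 = 16,300 kWh heat; / 3.27 = 4,983 kWh in → × £0.127 = £632.88
Difference = |£1,515.67 − £632.88| = £882.79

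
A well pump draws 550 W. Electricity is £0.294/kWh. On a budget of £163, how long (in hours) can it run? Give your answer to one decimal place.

Energy budget = £163 / £0.294 per kWh = 554.4 kWh = 554,422 Wh
Runtime = 554,422 Wh / 550 W = 1,008 h

1008.0 h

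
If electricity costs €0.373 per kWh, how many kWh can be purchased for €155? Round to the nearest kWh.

416 kWh

€155 / €0.373 per kWh = 415.5 kWh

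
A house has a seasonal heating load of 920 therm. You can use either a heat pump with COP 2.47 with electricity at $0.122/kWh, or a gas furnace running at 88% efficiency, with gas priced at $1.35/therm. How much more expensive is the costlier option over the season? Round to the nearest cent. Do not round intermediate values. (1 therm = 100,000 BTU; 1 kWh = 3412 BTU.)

$79.56

Heat load = 920 therm × 100,000 = 92,000,000 BTU
Gas: input = 92,000,000 / 0.88 = 104,545,455 BTU = 1,045 therm → 1,045 × $1.35 = $1,411.36
Heat pump: 92,000,000 BTU / 3412 = 26,960 kWh heat; / 2.47 = 10,920 kWh in → × $0.122 = $1,331.81
Difference = |$1,411.36 − $1,331.81| = $79.56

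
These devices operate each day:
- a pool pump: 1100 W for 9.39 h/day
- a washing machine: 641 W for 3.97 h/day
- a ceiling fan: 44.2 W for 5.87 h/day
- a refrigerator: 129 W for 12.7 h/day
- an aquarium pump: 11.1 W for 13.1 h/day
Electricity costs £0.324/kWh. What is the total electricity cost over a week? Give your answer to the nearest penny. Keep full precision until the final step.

pool pump: 1100 W × 9.39 h × 7 d = 72,303 Wh = 72.3 kWh
washing machine: 641 W × 3.97 h × 7 d = 17,813 Wh = 17.81 kWh
ceiling fan: 44.2 W × 5.87 h × 7 d = 1,816 Wh = 1.816 kWh
refrigerator: 129 W × 12.7 h × 7 d = 11,468 Wh = 11.47 kWh
aquarium pump: 11.1 W × 13.1 h × 7 d = 1,018 Wh = 1.018 kWh
Total energy = 72.3 + 17.81 + 1.816 + 11.47 + 1.018 = 104.4 kWh
Cost = 104.4 kWh × £0.324 = £33.83

£33.83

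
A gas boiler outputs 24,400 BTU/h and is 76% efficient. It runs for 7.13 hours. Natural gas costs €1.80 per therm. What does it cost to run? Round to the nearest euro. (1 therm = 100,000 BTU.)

€4

Heat delivered = 24,400 BTU/h × 7.13 h = 173,972 BTU
Gas input = 173,972 / 0.76 = 228,911 BTU
= 228,911 / 100,000 = 2.289 therm
Cost = 2.289 × €1.80/therm = €4.12 ≈ €4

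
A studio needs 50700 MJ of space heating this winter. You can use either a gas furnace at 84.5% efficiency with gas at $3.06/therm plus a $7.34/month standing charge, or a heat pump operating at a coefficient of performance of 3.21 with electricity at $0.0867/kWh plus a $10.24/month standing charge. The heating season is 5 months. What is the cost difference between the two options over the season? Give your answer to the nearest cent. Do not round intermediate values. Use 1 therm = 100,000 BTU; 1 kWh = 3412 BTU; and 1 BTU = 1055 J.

Heat load = 50700 MJ = 50,700,000,000 J / 1055 = 48,056,872 BTU
Gas: input = 48,056,872 / 0.845 = 56,872,038 BTU = 568.7 therm → 568.7 × $3.06 = $1,740.28; + 5 × $7.34 standing = $1,776.98
Heat pump: 48,056,872 BTU / 3412 = 14,080 kWh heat; / 3.21 = 4,388 kWh in → × $0.0867 = $380.42; + 5 × $10.24 standing = $431.62
Difference = |$1,776.98 − $431.62| = $1,345.37

$1345.37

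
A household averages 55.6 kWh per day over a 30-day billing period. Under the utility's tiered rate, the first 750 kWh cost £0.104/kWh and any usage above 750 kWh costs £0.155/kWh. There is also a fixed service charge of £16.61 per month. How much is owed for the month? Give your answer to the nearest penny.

£236.90

Usage = 55.6 kWh/day × 30 days = 1668 kWh
First 750 kWh × £0.104 = £78.00
Remaining 918 kWh × £0.155 = £142.29
Energy charge = £220.29; + service £16.61 = £236.90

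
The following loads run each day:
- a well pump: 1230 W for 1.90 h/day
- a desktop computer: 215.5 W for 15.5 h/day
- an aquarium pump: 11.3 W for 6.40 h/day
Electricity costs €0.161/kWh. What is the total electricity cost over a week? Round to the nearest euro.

well pump: 1230 W × 1.90 h × 7 d = 16,359 Wh = 16.36 kWh
desktop computer: 215.5 W × 15.5 h × 7 d = 23,382 Wh = 23.38 kWh
aquarium pump: 11.3 W × 6.40 h × 7 d = 506 Wh = 0.5062 kWh
Total energy = 16.36 + 23.38 + 0.5062 = 40.25 kWh
Cost = 40.25 kWh × €0.161 = €6.48 ≈ €6

€6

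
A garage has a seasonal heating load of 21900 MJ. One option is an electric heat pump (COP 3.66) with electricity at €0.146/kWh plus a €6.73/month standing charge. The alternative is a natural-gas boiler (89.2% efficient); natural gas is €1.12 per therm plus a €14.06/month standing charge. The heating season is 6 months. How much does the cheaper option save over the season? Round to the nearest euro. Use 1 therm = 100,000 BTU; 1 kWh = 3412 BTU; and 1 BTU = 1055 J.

€62

Heat load = 21900 MJ = 21,900,000,000 J / 1055 = 20,758,294 BTU
Gas: input = 20,758,294 / 0.892 = 23,271,630 BTU = 232.7 therm → 232.7 × €1.12 = €260.64; + 6 × €14.06 standing = €345.00
Heat pump: 20,758,294 BTU / 3412 = 6,084 kWh heat; / 3.66 = 1,662 kWh in → × €0.146 = €242.69; + 6 × €6.73 standing = €283.07
Difference = |€345.00 − €283.07| = €61.93 ≈ €62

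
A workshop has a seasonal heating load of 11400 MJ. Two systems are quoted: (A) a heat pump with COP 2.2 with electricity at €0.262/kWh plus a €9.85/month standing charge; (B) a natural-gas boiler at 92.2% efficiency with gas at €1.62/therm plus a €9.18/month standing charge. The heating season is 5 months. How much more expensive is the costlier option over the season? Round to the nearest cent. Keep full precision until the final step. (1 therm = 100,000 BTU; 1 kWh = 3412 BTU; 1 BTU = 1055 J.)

€190.65

Heat load = 11400 MJ = 11,400,000,000 J / 1055 = 10,805,687 BTU
Gas: input = 10,805,687 / 0.922 = 11,719,834 BTU = 117.2 therm → 117.2 × €1.62 = €189.86; + 5 × €9.18 standing = €235.76
Heat pump: 10,805,687 BTU / 3412 = 3,167 kWh heat; / 2.2 = 1,440 kWh in → × €0.262 = €377.16; + 5 × €9.85 standing = €426.41
Difference = |€235.76 − €426.41| = €190.65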